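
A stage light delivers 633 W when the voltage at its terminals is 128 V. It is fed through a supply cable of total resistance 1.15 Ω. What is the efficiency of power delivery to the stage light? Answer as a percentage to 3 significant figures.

95.7 %

I = P / V = 633 / 128 = 4.945 A through the supply cable.
P_line = I² R_line = (4.945)² × 1.15 = 28.12 W
P_source = P_load + P_line = 633.0 + 28.12 = 661.1 W
η = P_load / P_source = 633.0 / 661.1 = 0.9575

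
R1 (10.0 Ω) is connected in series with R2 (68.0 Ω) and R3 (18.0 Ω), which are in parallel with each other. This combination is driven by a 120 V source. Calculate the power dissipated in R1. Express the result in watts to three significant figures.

245 W

Reduce the parallel pair to R_p first; the network is then a simple series string.
R_p = (68.0×18.0)/(68.0+18.0) = 14.23 Ω
R_total = 10.0 + 14.23 = 24.23 Ω
I = V / R_total = 120 / 24.23 = 4.952 A
The full supply current passes through R1: P = I²R.
P_R1 = (4.952)² × 10.0 = 245.2 W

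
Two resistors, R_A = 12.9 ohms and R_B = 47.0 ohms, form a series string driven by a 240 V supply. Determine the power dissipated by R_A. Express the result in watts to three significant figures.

207 W

Since the resistors are in series they all carry the loop current I = V/R_total; the power in any one is I²R.
R_total = 12.9 + 47.0 = 59.90 Ω
I = V / R_total = 240 / 59.90 = 4.007 A
P_R_A = I² × R_A = (4.007)² × 12.9 = 207.1 W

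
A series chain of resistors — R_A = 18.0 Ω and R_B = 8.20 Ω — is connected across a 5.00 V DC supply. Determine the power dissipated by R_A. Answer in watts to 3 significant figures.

0.656 W

Every series element carries the same I. Get I from the total resistance, then P = I² × R_A.
R_total = 18.0 + 8.20 = 26.20 Ω
I = V / R_total = 5.00 / 26.20 = 0.1908 A
P_R_A = I² × R_A = (0.1908)² × 18.0 = 0.6556 W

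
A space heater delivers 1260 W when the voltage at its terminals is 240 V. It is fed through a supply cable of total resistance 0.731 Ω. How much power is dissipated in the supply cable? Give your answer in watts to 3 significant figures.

20.1 W

Line loss is just I²R for the cable — we know both I and R_line directly.
I = P / V = 1260 / 240 = 5.250 A through the supply cable.
P_line = I² R_line = (5.250)² × 0.731 = 20.15 W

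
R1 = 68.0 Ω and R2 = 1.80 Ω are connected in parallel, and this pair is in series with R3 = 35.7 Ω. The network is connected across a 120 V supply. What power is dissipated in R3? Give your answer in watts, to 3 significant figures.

366 W

Combine R1 and R2 into their parallel equivalent first, reducing the network to two series resistors.
R_p = (68.0×1.80)/(68.0+1.80) = 1.754 Ω
R_total = R_p + 35.7 = 1.754 + 35.7 = 37.45 Ω
I = V / R_total = 120 / 37.45 = 3.204 A
R3 is the series element, so its power is I²R.
P_R3 = (3.204)² × 35.7 = 366.5 W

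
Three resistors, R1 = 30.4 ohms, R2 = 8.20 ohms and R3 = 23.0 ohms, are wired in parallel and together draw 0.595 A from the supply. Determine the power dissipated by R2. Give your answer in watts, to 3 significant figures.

1.10 W

Parallel branches share V, not I — compute V via R_eq, then use V²/R for the target branch.
1/R_eq = 1/30.4 + 1/8.20 + 1/23.0 ⇒ R_eq = 5.042 Ω
V = I_total × R_eq = 0.5950 × 5.042 = 3.000 V
P_R2 = V² / R2 = (3.000)² / 8.20 = 1.098 W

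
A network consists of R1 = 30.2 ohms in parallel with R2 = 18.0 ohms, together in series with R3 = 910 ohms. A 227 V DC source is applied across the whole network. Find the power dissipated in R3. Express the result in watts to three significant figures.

Combine R1 and R2 into their parallel equivalent first, reducing the network to two series resistors.
R_p = (30.2×18.0)/(30.2+18.0) = 11.28 Ω
R_total = R_p + 910 = 11.28 + 910 = 921.3 Ω
I = V / R_total = 227 / 921.3 = 0.2464 A
All the supply current flows through R3; use P = I²R3.
P_R3 = (0.2464)² × 910 = 55.25 W

55.2 W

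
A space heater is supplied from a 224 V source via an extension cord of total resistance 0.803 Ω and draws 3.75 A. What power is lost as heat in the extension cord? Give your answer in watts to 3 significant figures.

Only the current and the line resistance are needed for the I²R loss.
The extension cord carries the full 3.75 A.
P_line = I² R_line = (3.750)² × 0.803 = 11.29 W

11.3 W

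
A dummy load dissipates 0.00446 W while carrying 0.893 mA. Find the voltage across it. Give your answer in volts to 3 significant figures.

4.99 V

The two known quantities fix the third via V = P / I.
V = 0.00446 / 0.0008930 = 4.994 V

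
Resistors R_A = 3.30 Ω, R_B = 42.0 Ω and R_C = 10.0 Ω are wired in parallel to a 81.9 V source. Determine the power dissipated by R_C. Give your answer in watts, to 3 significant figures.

Each parallel branch sees the full supply voltage, so P = V²/R applies directly to the target branch.
P_R_C = V² / R_C = (81.9)² / 10.0 Ω = 670.8 W

671 W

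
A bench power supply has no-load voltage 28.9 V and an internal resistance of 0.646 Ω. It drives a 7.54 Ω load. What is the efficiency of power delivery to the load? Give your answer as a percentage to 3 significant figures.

The source delivers εI, of which I²R reaches the load and I²r is lost; since I is common, η = R/(R+r).
η = R / (R + r) = 7.54 / (7.54 + 0.646) = 0.9211

92.1 %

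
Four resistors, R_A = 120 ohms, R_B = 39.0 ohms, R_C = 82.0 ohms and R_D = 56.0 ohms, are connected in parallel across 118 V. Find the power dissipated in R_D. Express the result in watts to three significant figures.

249 W

Each parallel branch sees the full supply voltage, so P = V²/R applies directly to the target branch.
P_R_D = V² / R_D = (118)² / 56.0 Ω = 248.6 W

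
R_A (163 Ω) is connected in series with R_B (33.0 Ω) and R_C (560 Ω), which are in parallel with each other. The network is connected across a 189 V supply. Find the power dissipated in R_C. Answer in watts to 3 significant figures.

1.64 W

First combine the parallel branches into one equivalent R_p, then R_A + R_p is a series pair.
R_p = (33.0×560)/(33.0+560) = 31.16 Ω
R_total = 163 + 31.16 = 194.2 Ω
I = V / R_total = 189 / 194.2 = 0.9734 A
Voltage across the parallel pair: V_p = I × R_p = 0.9734 × 31.16 = 30.33 V
R_C is across V_p, so use P = V²/R for that branch.
P_R_C = (30.33)² / 560 = 1.643 W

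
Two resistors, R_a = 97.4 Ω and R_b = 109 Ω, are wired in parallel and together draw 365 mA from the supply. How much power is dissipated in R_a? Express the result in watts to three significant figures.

3.62 W

Parallel branches share V, not I — compute V via R_eq, then use V²/R for the target branch.
1/R_eq = 1/97.4 + 1/109 ⇒ R_eq = 51.44 Ω
V = I_total × R_eq = 0.3650 × 51.44 = 18.77 V
P_R_a = V² / R_a = (18.77)² / 97.4 = 3.619 W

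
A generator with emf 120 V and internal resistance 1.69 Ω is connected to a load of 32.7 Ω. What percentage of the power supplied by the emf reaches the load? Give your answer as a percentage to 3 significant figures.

η = P_load/(P_load+P_int) = I²R/(I²R+I²r) = R/(R+r) — the I² cancels for series elements.
η = R / (R + r) = 32.7 / (32.7 + 1.69) = 0.9509

95.1 %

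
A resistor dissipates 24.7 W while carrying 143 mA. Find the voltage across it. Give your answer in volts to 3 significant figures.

173 V

The two known quantities fix the third via V = P / I.
V = 24.7 / 0.1430 = 172.7 V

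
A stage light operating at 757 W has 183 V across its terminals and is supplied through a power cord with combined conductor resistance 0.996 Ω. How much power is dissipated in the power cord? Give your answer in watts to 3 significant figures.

The power cord and load are in series, so the same current flows in both; the loss is I²R_line.
I = P / V = 757 / 183 = 4.137 A through the power cord.
P_line = I² R_line = (4.137)² × 0.996 = 17.04 W

17.0 W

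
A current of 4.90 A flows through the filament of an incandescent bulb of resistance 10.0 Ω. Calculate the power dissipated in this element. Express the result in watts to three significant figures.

240 W

Current and resistance are given, so P = I²R is the direct form.
P = (4.900 A)² × 10.0 Ω = 240.1 W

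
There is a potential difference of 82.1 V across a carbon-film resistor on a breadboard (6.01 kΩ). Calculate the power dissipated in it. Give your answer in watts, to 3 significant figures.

1.12 W

V and R are stated; P = V²/R avoids computing the current.
P = (82.1 V)² / 6010 Ω = 1.122 W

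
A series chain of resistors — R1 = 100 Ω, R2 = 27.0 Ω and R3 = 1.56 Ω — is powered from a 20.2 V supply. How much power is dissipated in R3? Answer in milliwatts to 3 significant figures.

38.5 mW

Since the resistors are in series they all carry the loop current I = V/R_total; the power in any one is I²R.
R_total = 100 + 27.0 + 1.56 = 128.6 Ω
I = V / R_total = 20.2 / 128.6 = 0.1571 A
P_R3 = I² × R3 = (0.1571)² × 1.56 = 0.03851 W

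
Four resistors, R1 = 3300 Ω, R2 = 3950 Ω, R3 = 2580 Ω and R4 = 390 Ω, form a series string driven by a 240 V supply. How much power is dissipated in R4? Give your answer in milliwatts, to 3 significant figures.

Series elements share the same current, so find I first, then use P = I²R.
R_total = 3300 + 3950 + 2580 + 390 = 10220 Ω
I = V / R_total = 240 / 10220 = 0.02348 A
P_R4 = I² × R4 = (0.02348)² × 390 = 0.2151 W

215 mW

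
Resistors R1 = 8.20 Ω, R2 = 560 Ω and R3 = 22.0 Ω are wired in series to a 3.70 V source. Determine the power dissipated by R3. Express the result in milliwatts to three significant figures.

Series elements share the same current, so find I first, then use P = I²R.
R_total = 8.20 + 560 + 22.0 = 590.2 Ω
I = V / R_total = 3.70 / 590.2 = 0.006269 A
P_R3 = I² × R3 = (0.006269)² × 22.0 = 0.0008646 W

0.865 mW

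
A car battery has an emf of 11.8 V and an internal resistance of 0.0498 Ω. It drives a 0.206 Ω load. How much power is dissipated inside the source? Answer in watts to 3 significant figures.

The source's internal resistance is just another series element carrying I; its dissipation is I²r.
I = ε / (r + R) = 11.8 / (0.0498 + 0.206) = 46.13 A
P_int = I² r = (46.13)² × 0.0498 = 106.0 W

106 W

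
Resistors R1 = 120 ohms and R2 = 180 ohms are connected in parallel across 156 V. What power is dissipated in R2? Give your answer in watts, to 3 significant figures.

135 W

Parallel branches share the same voltage; P = V²/R gives the branch power in one step.
P_R2 = V² / R2 = (156)² / 180 Ω = 135.2 W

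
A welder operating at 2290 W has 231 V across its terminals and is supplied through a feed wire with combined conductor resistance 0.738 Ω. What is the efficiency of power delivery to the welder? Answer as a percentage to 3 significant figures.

96.9 %

I = P / V = 2290 / 231 = 9.913 A through the feed wire.
P_line = I² R_line = (9.913)² × 0.738 = 72.53 W
P_source = P_load + P_line = 2290 + 72.53 = 2363 W
η = P_load / P_source = 2290 / 2363 = 0.9693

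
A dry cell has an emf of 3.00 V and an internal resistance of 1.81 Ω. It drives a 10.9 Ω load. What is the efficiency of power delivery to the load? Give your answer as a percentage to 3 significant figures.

85.8 %

The source delivers εI, of which I²R reaches the load and I²r is lost; since I is common, η = R/(R+r).
η = R / (R + r) = 10.9 / (10.9 + 1.81) = 0.8576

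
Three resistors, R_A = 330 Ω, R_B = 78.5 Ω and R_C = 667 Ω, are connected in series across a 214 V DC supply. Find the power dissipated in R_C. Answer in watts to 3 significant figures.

26.4 W

In a series string the same current flows through every resistor — find that current, then P = I²R for the one we want.
R_total = 330 + 78.5 + 667 = 1076 Ω
I = V / R_total = 214 / 1076 = 0.1990 A
P_R_C = I² × R_C = (0.1990)² × 667 = 26.41 W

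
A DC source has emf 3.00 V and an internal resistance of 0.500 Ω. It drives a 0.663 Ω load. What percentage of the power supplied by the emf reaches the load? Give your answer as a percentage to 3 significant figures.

57.0 %

Efficiency is P_load / P_total. With a series r and R sharing the same I, P = I²R for each, so η = R/(R+r).
η = R / (R + r) = 0.663 / (0.663 + 0.500) = 0.5701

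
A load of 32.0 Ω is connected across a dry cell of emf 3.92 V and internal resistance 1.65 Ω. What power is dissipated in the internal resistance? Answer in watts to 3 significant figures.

The source's internal resistance is just another series element carrying I; its dissipation is I²r.
I = ε / (r + R) = 3.92 / (1.65 + 32.0) = 0.1165 A
P_int = I² r = (0.1165)² × 1.65 = 0.02239 W

0.0224 W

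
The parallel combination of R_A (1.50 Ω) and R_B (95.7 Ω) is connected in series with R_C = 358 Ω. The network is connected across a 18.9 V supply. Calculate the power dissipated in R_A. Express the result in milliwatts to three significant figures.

First find R_p for the parallel pair, then treat R_p + R_C as a series loop.
R_p = (1.50×95.7)/(1.50+95.7) = 1.477 Ω
R_total = R_p + 358 = 1.477 + 358 = 359.5 Ω
I = V / R_total = 18.9 / 359.5 = 0.05258 A
Voltage across the parallel pair: V_p = I × R_p = 0.05258 × 1.477 = 0.07765 V
Use P = V²/R for R_A with V = V_p.
P_R_A = (0.07765)² / 1.50 = 0.004019 W

4.02 mW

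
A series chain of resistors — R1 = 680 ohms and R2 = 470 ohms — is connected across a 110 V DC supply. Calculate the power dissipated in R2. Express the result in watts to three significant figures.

The current is common to all series resistors; compute it, then apply P = I²R for the target.
R_total = 680 + 470 = 1150 Ω
I = V / R_total = 110 / 1150 = 0.09565 A
P_R2 = I² × R2 = (0.09565)² × 470 = 4.300 W

4.30 W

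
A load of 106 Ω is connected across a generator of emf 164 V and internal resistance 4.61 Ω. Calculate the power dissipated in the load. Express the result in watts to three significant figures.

233 W

Find the circuit current first, then P = I²R for the load (series elements share I).
I = ε / (r + R) = 164 / (4.61 + 106) = 1.483 A
P_load = I² R = (1.483)² × 106 = 233.0 W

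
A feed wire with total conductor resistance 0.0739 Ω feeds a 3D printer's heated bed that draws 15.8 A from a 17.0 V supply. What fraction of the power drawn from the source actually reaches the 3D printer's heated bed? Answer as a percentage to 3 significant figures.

The feed wire carries the full 15.8 A.
P_line = I² R_line = (15.80)² × 0.0739 = 18.45 W
P_source = V I = 17.0 × 15.80 = 268.6 W; P_load = 250.2 W
η = P_load / P_source = 250.2 / 268.6 = 0.9313

93.1 %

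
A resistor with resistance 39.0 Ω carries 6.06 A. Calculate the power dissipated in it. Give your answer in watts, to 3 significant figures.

With I and R stated, P = I²R applies in one step.
P = (6.060 A)² × 39.0 Ω = 1432 W

1430 W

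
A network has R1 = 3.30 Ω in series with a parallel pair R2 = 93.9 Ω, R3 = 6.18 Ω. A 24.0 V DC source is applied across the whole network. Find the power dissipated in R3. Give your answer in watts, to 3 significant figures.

First combine the parallel branches into one equivalent R_p, then R1 + R_p is a series pair.
R_p = (93.9×6.18)/(93.9+6.18) = 5.798 Ω
R_total = 3.30 + 5.798 = 9.098 Ω
I = V / R_total = 24.0 / 9.098 = 2.638 A
Voltage across the parallel pair: V_p = I × R_p = 2.638 × 5.798 = 15.30 V
R3 is across V_p, so use P = V²/R for that branch.
P_R3 = (15.30)² / 6.18 = 37.85 W

37.9 W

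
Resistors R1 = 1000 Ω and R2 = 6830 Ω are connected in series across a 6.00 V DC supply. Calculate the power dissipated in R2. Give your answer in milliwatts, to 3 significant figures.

Series elements share the same current, so find I first, then use P = I²R.
R_total = 1000 + 6830 = 7830 Ω
I = V / R_total = 6.00 / 7830 = 0.0007663 A
P_R2 = I² × R2 = (0.0007663)² × 6830 = 0.004011 W

4.01 mW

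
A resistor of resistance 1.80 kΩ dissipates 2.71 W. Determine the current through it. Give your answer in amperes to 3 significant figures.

Inverting the appropriate power form: I = √(P / R).
I = √(2.71 / 1800) = 0.03880 A

0.0388 A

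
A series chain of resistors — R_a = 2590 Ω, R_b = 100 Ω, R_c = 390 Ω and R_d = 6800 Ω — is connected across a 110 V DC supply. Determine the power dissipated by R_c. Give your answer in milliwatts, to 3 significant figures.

48.3 mW

Every series element carries the same I. Get I from the total resistance, then P = I² × R_c.
R_total = 2590 + 100 + 390 + 6800 = 9880 Ω
I = V / R_total = 110 / 9880 = 0.01113 A
P_R_c = I² × R_c = (0.01113)² × 390 = 0.04834 W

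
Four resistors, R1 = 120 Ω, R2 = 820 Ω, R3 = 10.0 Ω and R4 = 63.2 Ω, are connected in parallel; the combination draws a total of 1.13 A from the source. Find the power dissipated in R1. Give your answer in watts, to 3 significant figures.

0.677 W

The branches share the same voltage, but only the total current is given — find V from the equivalent resistance first.
1/R_eq = 1/120 + 1/820 + 1/10.0 + 1/63.2 ⇒ R_eq = 7.976 Ω
V = I_total × R_eq = 1.130 × 7.976 = 9.013 V
P_R1 = V² / R1 = (9.013)² / 120 = 0.6769 W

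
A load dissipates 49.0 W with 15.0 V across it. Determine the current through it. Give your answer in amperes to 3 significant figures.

3.27 A

Inverting the appropriate power form: I = P / V.
I = 49.0 / 15.0 = 3.267 A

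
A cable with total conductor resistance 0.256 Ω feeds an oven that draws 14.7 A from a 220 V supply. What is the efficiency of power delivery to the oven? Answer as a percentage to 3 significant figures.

98.3 %

The cable carries the full 14.7 A.
P_line = I² R_line = (14.70)² × 0.256 = 55.32 W
P_source = V I = 220 × 14.70 = 3234 W; P_load = 3179 W
η = P_load / P_source = 3179 / 3234 = 0.9829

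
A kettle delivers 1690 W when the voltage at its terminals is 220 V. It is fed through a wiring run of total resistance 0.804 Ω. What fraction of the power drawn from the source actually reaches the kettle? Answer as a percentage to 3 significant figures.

I = P / V = 1690 / 220 = 7.682 A through the wiring run.
P_line = I² R_line = (7.682)² × 0.804 = 47.44 W
P_source = P_load + P_line = 1690 + 47.44 = 1737 W
η = P_load / P_source = 1690 / 1737 = 0.9727

97.3 %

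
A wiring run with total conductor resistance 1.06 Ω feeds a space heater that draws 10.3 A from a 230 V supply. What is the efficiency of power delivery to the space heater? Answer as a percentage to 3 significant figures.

The wiring run carries the full 10.3 A.
P_line = I² R_line = (10.30)² × 1.06 = 112.5 W
P_source = V I = 230 × 10.30 = 2369 W; P_load = 2257 W
η = P_load / P_source = 2257 / 2369 = 0.9525

95.3 %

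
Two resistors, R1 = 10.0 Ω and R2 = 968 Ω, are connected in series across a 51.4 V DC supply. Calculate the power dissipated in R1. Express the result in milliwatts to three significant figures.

27.6 mW

In a series string the same current flows through every resistor — find that current, then P = I²R for the one we want.
R_total = 10.0 + 968 = 978.0 Ω
I = V / R_total = 51.4 / 978.0 = 0.05256 A
P_R1 = I² × R1 = (0.05256)² × 10.0 = 0.02762 W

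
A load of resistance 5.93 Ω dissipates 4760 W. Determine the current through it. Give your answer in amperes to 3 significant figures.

28.3 A

Inverting the appropriate power form: I = √(P / R).
I = √(4760 / 5.93) = 28.33 A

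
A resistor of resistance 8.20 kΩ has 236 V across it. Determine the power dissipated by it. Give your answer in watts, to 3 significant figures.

6.79 W

Voltage and resistance are given, so P = V²/R is the one-step route.
P = (236 V)² / 8200 Ω = 6.792 W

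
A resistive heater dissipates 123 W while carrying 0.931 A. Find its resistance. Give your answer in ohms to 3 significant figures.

The two known quantities fix the third via R = P / I².
R = 123 / (0.9310)² = 141.9 Ω

142 Ω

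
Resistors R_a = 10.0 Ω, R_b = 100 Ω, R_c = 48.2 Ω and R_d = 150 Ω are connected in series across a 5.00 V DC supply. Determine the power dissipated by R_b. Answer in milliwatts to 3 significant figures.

Every series element carries the same I. Get I from the total resistance, then P = I² × R_b.
R_total = 10.0 + 100 + 48.2 + 150 = 308.2 Ω
I = V / R_total = 5.00 / 308.2 = 0.01622 A
P_R_b = I² × R_b = (0.01622)² × 100 = 0.02632 W

26.3 mW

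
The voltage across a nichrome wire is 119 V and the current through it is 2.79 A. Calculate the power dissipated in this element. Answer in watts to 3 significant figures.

332 W

Since both terminal voltage and current are stated, P = V I gives the power in one step.
P = 119 V × 2.790 A = 332.0 W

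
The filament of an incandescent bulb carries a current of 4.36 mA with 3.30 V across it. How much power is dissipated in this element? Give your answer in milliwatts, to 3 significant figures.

14.4 mW

Both the voltage across and the current through the element are known, so P = V I applies directly.
P = 3.30 V × 0.004360 A = 0.01439 W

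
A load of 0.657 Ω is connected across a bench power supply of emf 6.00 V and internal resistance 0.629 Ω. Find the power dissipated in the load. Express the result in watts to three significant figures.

14.3 W

Find the circuit current first, then P = I²R for the load (series elements share I).
I = ε / (r + R) = 6.00 / (0.629 + 0.657) = 4.666 A
P_load = I² R = (4.666)² × 0.657 = 14.30 W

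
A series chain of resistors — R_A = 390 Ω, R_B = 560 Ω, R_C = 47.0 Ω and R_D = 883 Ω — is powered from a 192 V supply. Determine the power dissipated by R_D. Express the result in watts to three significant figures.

Every series element carries the same I. Get I from the total resistance, then P = I² × R_D.
R_total = 390 + 560 + 47.0 + 883 = 1880 Ω
I = V / R_total = 192 / 1880 = 0.1021 A
P_R_D = I² × R_D = (0.1021)² × 883 = 9.210 W

9.21 W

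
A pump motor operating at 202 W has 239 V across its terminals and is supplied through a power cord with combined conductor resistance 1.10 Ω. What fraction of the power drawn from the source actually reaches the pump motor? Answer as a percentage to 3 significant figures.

99.6 %

I = P / V = 202 / 239 = 0.8452 A through the power cord.
P_line = I² R_line = (0.8452)² × 1.10 = 0.7858 W
P_source = P_load + P_line = 202.0 + 0.7858 = 202.8 W
η = P_load / P_source = 202.0 / 202.8 = 0.9961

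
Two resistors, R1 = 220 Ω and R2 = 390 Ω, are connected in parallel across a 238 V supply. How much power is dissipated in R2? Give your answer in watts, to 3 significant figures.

145 W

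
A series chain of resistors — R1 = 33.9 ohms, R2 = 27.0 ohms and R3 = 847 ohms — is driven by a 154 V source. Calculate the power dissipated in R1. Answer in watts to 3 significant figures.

0.975 W

Since the resistors are in series they all carry the loop current I = V/R_total; the power in any one is I²R.
R_total = 33.9 + 27.0 + 847 = 907.9 Ω
I = V / R_total = 154 / 907.9 = 0.1696 A
P_R1 = I² × R1 = (0.1696)² × 33.9 = 0.9754 W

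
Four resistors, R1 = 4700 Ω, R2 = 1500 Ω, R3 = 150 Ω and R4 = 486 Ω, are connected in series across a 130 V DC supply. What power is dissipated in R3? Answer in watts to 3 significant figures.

Every series element carries the same I. Get I from the total resistance, then P = I² × R3.
R_total = 4700 + 1500 + 150 + 486 = 6836 Ω
I = V / R_total = 130 / 6836 = 0.01902 A
P_R3 = I² × R3 = (0.01902)² × 150 = 0.05425 W

0.0542 W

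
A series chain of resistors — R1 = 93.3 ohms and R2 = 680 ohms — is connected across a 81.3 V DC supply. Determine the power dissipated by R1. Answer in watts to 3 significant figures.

Series elements share the same current, so find I first, then use P = I²R.
R_total = 93.3 + 680 = 773.3 Ω
I = V / R_total = 81.3 / 773.3 = 0.1051 A
P_R1 = I² × R1 = (0.1051)² × 93.3 = 1.031 W

1.03 W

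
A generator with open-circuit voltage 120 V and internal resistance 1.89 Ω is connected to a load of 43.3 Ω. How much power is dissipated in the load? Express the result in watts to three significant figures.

305 W

The internal resistance and the load are in series, so the same I flows through both; get I from ε/(r+R), then I²R for the load.
I = ε / (r + R) = 120 / (1.89 + 43.3) = 2.655 A
P_load = I² R = (2.655)² × 43.3 = 305.3 W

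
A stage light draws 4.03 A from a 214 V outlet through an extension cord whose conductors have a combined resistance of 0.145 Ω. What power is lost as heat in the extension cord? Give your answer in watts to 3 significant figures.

2.35 W

The extension cord is a series resistance carrying the load current; its dissipation is I²R_line.
The extension cord carries the full 4.03 A.
P_line = I² R_line = (4.030)² × 0.145 = 2.355 W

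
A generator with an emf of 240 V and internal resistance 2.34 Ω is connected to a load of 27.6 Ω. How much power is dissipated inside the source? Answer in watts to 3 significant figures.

The source's internal resistance is just another series element carrying I; its dissipation is I²r.
I = ε / (r + R) = 240 / (2.34 + 27.6) = 8.016 A
P_int = I² r = (8.016)² × 2.34 = 150.4 W

150 W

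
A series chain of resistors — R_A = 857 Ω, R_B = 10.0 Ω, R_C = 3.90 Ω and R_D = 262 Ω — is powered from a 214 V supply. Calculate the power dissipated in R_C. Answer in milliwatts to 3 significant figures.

139 mW

In a series string the same current flows through every resistor — find that current, then P = I²R for the one we want.
R_total = 857 + 10.0 + 3.90 + 262 = 1133 Ω
I = V / R_total = 214 / 1133 = 0.1889 A
P_R_C = I² × R_C = (0.1889)² × 3.90 = 0.1392 W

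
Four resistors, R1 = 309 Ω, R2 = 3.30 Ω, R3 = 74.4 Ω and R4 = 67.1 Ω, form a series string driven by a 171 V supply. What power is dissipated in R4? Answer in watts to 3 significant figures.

9.53 W

Series elements share the same current, so find I first, then use P = I²R.
R_total = 309 + 3.30 + 74.4 + 67.1 = 453.8 Ω
I = V / R_total = 171 / 453.8 = 0.3768 A
P_R4 = I² × R4 = (0.3768)² × 67.1 = 9.528 W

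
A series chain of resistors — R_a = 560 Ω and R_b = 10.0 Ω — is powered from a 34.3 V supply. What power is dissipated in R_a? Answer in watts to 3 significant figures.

2.03 W

Every series element carries the same I. Get I from the total resistance, then P = I² × R_a.
R_total = 560 + 10.0 = 570.0 Ω
I = V / R_total = 34.3 / 570.0 = 0.06018 A
P_R_a = I² × R_a = (0.06018)² × 560 = 2.028 W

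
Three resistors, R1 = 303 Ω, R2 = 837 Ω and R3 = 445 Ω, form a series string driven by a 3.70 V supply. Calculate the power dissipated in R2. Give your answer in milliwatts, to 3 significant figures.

Every series element carries the same I. Get I from the total resistance, then P = I² × R2.
R_total = 303 + 837 + 445 = 1585 Ω
I = V / R_total = 3.70 / 1585 = 0.002334 A
P_R2 = I² × R2 = (0.002334)² × 837 = 0.004561 W

4.56 mW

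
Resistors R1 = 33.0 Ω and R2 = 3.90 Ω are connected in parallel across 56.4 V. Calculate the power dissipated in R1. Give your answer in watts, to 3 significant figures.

Each parallel branch sees the full supply voltage, so P = V²/R applies directly to the target branch.
P_R1 = V² / R1 = (56.4)² / 33.0 Ω = 96.39 W

96.4 W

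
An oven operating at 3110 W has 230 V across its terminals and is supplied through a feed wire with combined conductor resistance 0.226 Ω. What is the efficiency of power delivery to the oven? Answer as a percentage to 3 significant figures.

98.7 %

I = P / V = 3110 / 230 = 13.52 A through the feed wire.
P_line = I² R_line = (13.52)² × 0.226 = 41.32 W
P_source = P_load + P_line = 3110 + 41.32 = 3151 W
η = P_load / P_source = 3110 / 3151 = 0.9869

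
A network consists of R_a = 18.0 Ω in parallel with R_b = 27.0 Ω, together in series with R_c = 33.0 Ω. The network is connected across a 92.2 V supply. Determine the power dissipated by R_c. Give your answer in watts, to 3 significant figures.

Combine R_a and R_b into their parallel equivalent first, reducing the network to two series resistors.
R_p = (18.0×27.0)/(18.0+27.0) = 10.80 Ω
R_total = R_p + 33.0 = 10.80 + 33.0 = 43.80 Ω
I = V / R_total = 92.2 / 43.80 = 2.105 A
R_c carries the full series current, so P = I²R.
P_R_c = (2.105)² × 33.0 = 146.2 W

146 W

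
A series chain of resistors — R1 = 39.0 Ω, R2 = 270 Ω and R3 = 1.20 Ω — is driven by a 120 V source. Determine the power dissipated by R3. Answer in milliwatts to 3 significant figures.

Every series element carries the same I. Get I from the total resistance, then P = I² × R3.
R_total = 39.0 + 270 + 1.20 = 310.2 Ω
I = V / R_total = 120 / 310.2 = 0.3868 A
P_R3 = I² × R3 = (0.3868)² × 1.20 = 0.1796 W

180 mW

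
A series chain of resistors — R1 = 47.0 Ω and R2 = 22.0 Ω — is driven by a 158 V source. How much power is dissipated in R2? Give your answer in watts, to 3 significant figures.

Every series element carries the same I. Get I from the total resistance, then P = I² × R2.
R_total = 47.0 + 22.0 = 69.00 Ω
I = V / R_total = 158 / 69.00 = 2.290 A
P_R2 = I² × R2 = (2.290)² × 22.0 = 115.4 W

115 W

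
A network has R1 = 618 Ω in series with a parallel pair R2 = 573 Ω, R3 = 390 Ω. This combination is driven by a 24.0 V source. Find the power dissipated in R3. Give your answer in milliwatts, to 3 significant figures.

110 mW

First combine the parallel branches into one equivalent R_p, then R1 + R_p is a series pair.
R_p = (573×390)/(573+390) = 232.1 Ω
R_total = 618 + 232.1 = 850.1 Ω
I = V / R_total = 24.0 / 850.1 = 0.02823 A
Voltage across the parallel pair: V_p = I × R_p = 0.02823 × 232.1 = 6.552 V
R3 sees V_p directly, so P = V_p² / R3.
P_R3 = (6.552)² / 390 = 0.1101 W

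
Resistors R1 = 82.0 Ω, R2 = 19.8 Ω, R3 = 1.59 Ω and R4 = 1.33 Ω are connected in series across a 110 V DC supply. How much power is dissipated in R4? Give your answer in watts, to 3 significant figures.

1.47 W

In a series string the same current flows through every resistor — find that current, then P = I²R for the one we want.
R_total = 82.0 + 19.8 + 1.59 + 1.33 = 104.7 Ω
I = V / R_total = 110 / 104.7 = 1.050 A
P_R4 = I² × R4 = (1.050)² × 1.33 = 1.467 W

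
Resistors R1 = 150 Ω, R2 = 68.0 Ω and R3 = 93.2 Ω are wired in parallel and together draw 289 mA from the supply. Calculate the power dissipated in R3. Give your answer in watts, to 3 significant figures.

The branches share the same voltage, but only the total current is given — find V from the equivalent resistance first.
1/R_eq = 1/150 + 1/68.0 + 1/93.2 ⇒ R_eq = 31.15 Ω
V = I_total × R_eq = 0.2890 × 31.15 = 9.003 V
P_R3 = V² / R3 = (9.003)² / 93.2 = 0.8696 W

0.870 W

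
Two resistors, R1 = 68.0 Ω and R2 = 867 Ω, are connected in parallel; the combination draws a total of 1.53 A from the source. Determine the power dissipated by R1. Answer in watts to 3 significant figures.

The branches share the same voltage, but only the total current is given — find V from the equivalent resistance first.
1/R_eq = 1/68.0 + 1/867 ⇒ R_eq = 63.05 Ω
V = I_total × R_eq = 1.530 × 63.05 = 96.47 V
P_R1 = V² / R1 = (96.47)² / 68.0 = 136.9 W

137 W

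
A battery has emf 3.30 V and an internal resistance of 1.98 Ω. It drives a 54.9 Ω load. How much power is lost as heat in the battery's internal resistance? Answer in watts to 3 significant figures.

r is in series with the load, so it carries the full circuit current — the loss in it is I²r.
I = ε / (r + R) = 3.30 / (1.98 + 54.9) = 0.05802 A
P_int = I² r = (0.05802)² × 1.98 = 0.006665 W

0.00666 W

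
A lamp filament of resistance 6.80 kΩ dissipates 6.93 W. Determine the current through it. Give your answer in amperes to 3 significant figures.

Rearranging the power relation for the two known quantities gives I = √(P / R).
I = √(6.93 / 6800) = 0.03192 A

0.0319 A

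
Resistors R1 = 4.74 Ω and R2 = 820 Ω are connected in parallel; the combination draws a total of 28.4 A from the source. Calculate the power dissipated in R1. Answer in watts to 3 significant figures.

3780 W

The branches share the same voltage, but only the total current is given — find V from the equivalent resistance first.
1/R_eq = 1/4.74 + 1/820 ⇒ R_eq = 4.713 Ω
V = I_total × R_eq = 28.40 × 4.713 = 133.8 V
P_R1 = V² / R1 = (133.8)² / 4.74 = 3779 W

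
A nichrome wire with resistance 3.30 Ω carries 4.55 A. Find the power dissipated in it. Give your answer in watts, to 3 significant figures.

68.3 W

The current through and the resistance of the element are both given; use P = I²R.
P = (4.550 A)² × 3.30 Ω = 68.32 W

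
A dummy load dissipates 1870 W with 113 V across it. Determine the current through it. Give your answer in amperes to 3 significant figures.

16.5 A

The two known quantities fix the third via I = P / V.
I = 1870 / 113 = 16.55 A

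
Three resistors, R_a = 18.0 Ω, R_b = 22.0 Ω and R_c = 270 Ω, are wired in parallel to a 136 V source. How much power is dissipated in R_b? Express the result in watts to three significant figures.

841 W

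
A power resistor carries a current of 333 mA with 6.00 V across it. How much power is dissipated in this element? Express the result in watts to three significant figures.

2.00 W

V and I are known directly — P = V I, no intermediate step needed.
P = 6.00 V × 0.3330 A = 1.998 W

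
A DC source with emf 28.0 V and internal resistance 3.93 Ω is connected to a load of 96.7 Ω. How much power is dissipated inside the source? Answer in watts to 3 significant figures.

0.304 W

The internal resistance carries the same current as the load; P_int = I²r.
I = ε / (r + R) = 28.0 / (3.93 + 96.7) = 0.2782 A
P_int = I² r = (0.2782)² × 3.93 = 0.3043 W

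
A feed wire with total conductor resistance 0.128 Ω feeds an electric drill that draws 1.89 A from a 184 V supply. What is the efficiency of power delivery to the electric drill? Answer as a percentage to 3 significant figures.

99.9 %

The feed wire carries the full 1.89 A.
P_line = I² R_line = (1.890)² × 0.128 = 0.4572 W
P_source = V I = 184 × 1.890 = 347.8 W; P_load = 347.3 W
η = P_load / P_source = 347.3 / 347.8 = 0.9987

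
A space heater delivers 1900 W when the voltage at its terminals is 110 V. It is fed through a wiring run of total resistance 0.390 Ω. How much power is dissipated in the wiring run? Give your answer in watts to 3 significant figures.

116 W

The wiring run and load are in series, so the same current flows in both; the loss is I²R_line.
I = P / V = 1900 / 110 = 17.27 A through the wiring run.
P_line = I² R_line = (17.27)² × 0.390 = 116.4 W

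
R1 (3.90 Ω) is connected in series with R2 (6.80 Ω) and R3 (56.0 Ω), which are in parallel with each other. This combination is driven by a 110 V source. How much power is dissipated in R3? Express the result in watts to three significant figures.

80.0 W

First combine the parallel branches into one equivalent R_p, then R1 + R_p is a series pair.
R_p = (6.80×56.0)/(6.80+56.0) = 6.064 Ω
R_total = 3.90 + 6.064 = 9.964 Ω
I = V / R_total = 110 / 9.964 = 11.04 A
Voltage across the parallel pair: V_p = I × R_p = 11.04 × 6.064 = 66.94 V
R3 sees V_p directly, so P = V_p² / R3.
P_R3 = (66.94)² / 56.0 = 80.03 W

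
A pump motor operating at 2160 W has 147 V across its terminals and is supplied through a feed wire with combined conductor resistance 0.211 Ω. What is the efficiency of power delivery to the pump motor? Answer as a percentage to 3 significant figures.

97.9 %

I = P / V = 2160 / 147 = 14.69 A through the feed wire.
P_line = I² R_line = (14.69)² × 0.211 = 45.56 W
P_source = P_load + P_line = 2160 + 45.56 = 2206 W
η = P_load / P_source = 2160 / 2206 = 0.9793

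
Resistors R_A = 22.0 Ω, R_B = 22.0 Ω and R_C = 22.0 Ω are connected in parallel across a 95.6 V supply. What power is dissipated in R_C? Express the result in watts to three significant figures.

415 W

R_C sits directly across the source, so P = V²/R with V = 95.6 V.
P_R_C = V² / R_C = (95.6)² / 22.0 Ω = 415.4 W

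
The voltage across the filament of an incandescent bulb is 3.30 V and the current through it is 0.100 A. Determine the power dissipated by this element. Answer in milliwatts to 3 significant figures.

330 mW

With V and I both given, power follows immediately from P = V I.
P = 3.30 V × 0.1000 A = 0.3300 W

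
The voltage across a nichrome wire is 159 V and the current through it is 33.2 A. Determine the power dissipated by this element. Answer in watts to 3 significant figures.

5280 W

With V and I both given, power follows immediately from P = V I.
P = 159 V × 33.20 A = 5279 W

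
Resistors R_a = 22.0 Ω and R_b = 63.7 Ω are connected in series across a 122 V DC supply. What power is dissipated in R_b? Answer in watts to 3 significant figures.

129 W

Every series element carries the same I. Get I from the total resistance, then P = I² × R_b.
R_total = 22.0 + 63.7 = 85.70 Ω
I = V / R_total = 122 / 85.70 = 1.424 A
P_R_b = I² × R_b = (1.424)² × 63.7 = 129.1 W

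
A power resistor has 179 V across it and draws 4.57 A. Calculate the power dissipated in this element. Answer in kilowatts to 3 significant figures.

V and I are known directly — P = V I, no intermediate step needed.
P = 179 V × 4.570 A = 818.0 W

0.818 kW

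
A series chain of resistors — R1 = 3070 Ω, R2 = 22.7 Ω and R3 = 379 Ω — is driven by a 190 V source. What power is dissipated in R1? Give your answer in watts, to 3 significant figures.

9.20 W

The current is common to all series resistors; compute it, then apply P = I²R for the target.
R_total = 3070 + 22.7 + 379 = 3472 Ω
I = V / R_total = 190 / 3472 = 0.05473 A
P_R1 = I² × R1 = (0.05473)² × 3070 = 9.195 W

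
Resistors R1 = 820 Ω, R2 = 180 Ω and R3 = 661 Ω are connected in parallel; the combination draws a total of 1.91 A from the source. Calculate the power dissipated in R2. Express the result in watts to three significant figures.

295 W

We need the common branch voltage; get it from I_total × R_eq, then P = V²/R for the branch.
1/R_eq = 1/820 + 1/180 + 1/661 ⇒ R_eq = 120.7 Ω
V = I_total × R_eq = 1.910 × 120.7 = 230.5 V
P_R2 = V² / R2 = (230.5)² / 180 = 295.1 W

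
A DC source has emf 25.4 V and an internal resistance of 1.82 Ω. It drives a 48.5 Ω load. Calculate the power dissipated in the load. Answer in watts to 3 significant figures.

12.4 W

Load and internal resistance form a series loop — compute the loop current, then the load power via I²R.
I = ε / (r + R) = 25.4 / (1.82 + 48.5) = 0.5048 A
P_load = I² R = (0.5048)² × 48.5 = 12.36 W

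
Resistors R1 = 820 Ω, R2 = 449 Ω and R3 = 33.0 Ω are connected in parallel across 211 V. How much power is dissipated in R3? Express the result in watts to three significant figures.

Every branch has 211 V across it, so for R3 the power is simply V²/R.
P_R3 = V² / R3 = (211)² / 33.0 Ω = 1349 W

1350 W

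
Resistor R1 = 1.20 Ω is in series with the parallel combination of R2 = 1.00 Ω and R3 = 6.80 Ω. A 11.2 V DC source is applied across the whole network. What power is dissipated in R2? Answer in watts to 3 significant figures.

First combine the parallel branches into one equivalent R_p, then R1 + R_p is a series pair.
R_p = (1.00×6.80)/(1.00+6.80) = 0.8718 Ω
R_total = 1.20 + 0.8718 = 2.072 Ω
I = V / R_total = 11.2 / 2.072 = 5.406 A
Voltage across the parallel pair: V_p = I × R_p = 5.406 × 0.8718 = 4.713 V
R2 sees V_p directly, so P = V_p² / R2.
P_R2 = (4.713)² / 1.00 = 22.21 W

22.2 W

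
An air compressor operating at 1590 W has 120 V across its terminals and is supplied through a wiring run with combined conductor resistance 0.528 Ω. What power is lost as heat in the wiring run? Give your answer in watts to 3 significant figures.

Only the current and the line resistance are needed for the I²R loss.
I = P / V = 1590 / 120 = 13.25 A through the wiring run.
P_line = I² R_line = (13.25)² × 0.528 = 92.70 W

92.7 W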